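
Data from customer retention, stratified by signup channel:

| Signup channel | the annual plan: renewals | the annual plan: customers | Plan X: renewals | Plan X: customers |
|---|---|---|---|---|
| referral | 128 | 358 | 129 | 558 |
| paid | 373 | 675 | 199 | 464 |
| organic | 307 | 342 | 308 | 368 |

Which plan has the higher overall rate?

the annual plan

Referral: the annual plan 128/358 = 35.8%, Plan X 129/558 = 23.1% → the annual plan
Paid: the annual plan 373/675 = 55.3%, Plan X 199/464 = 42.9% → the annual plan
Organic: the annual plan 307/342 = 89.8%, Plan X 308/368 = 83.7% → the annual plan
Overall: the annual plan 808/1375 = 58.8%, Plan X 636/1390 = 45.8% → the annual plan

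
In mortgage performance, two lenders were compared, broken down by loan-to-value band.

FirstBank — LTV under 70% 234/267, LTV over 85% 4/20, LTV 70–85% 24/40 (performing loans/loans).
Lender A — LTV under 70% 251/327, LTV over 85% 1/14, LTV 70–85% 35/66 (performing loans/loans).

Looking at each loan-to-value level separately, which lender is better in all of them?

FirstBank

LTV under 70%: FirstBank 234/267 = 87.6%, Lender A 251/327 = 76.8% → FirstBank
LTV over 85%: FirstBank 4/20 = 20.0%, Lender A 1/14 = 7.1% → FirstBank
LTV 70–85%: FirstBank 24/40 = 60.0%, Lender A 35/66 = 53.0% → FirstBank
FirstBank has the higher rate in all 3 groups.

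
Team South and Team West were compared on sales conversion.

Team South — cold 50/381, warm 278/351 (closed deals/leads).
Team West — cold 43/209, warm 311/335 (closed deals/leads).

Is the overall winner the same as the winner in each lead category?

Yes

Cold: Team South 50/381 = 13.1%, Team West 43/209 = 20.6% → Team West
Warm: Team South 278/351 = 79.2%, Team West 311/335 = 92.8% → Team West
Overall: Team South 328/732 = 44.8%, Team West 354/544 = 65.1% → Team West
Team West wins overall and in every lead group — no reversal.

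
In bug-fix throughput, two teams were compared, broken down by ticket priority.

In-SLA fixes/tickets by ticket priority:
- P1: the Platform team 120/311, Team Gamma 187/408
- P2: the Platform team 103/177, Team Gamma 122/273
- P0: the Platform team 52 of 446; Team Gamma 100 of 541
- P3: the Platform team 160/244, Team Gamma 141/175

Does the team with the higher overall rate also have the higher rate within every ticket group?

P1: the Platform team 120/311 = 38.6%, Team Gamma 187/408 = 45.8% → Team Gamma
P2: the Platform team 103/177 = 58.2%, Team Gamma 122/273 = 44.7% → the Platform team
P0: the Platform team 52/446 = 11.7%, Team Gamma 100/541 = 18.5% → Team Gamma
P3: the Platform team 160/244 = 65.6%, Team Gamma 141/175 = 80.6% → Team Gamma
Overall: the Platform team 435/1178 = 36.9%, Team Gamma 550/1397 = 39.4% → Team Gamma
Neither sweeps: the Platform team wins 1 of 4 groups, Team Gamma wins 3. Team Gamma wins overall but not every group — no Simpson reversal.

No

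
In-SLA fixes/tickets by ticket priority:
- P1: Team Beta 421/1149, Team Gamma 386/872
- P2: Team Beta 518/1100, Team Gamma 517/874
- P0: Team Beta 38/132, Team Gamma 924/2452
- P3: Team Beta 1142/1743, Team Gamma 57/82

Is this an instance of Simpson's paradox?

P1: Team Beta 421/1149 = 36.6%, Team Gamma 386/872 = 44.3% → Team Gamma
P2: Team Beta 518/1100 = 47.1%, Team Gamma 517/874 = 59.2% → Team Gamma
P0: Team Beta 38/132 = 28.8%, Team Gamma 924/2452 = 37.7% → Team Gamma
P3: Team Beta 1142/1743 = 65.5%, Team Gamma 57/82 = 69.5% → Team Gamma
Overall: Team Beta 2119/4124 = 51.4%, Team Gamma 1884/4280 = 44.0% → Team Beta
Team Gamma wins each ticket group but Team Beta wins overall — the comparison reverses. Team Gamma's tickets skew toward P0, which has a lower base rate.

Yes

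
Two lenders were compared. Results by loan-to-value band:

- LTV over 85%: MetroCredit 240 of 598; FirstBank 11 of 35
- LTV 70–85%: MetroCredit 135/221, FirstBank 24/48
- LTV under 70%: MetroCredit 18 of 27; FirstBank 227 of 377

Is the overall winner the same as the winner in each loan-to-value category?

No

LTV over 85%: MetroCredit 240/598 = 40.1%, FirstBank 11/35 = 31.4% → MetroCredit
LTV 70–85%: MetroCredit 135/221 = 61.1%, FirstBank 24/48 = 50.0% → MetroCredit
LTV under 70%: MetroCredit 18/27 = 66.7%, FirstBank 227/377 = 60.2% → MetroCredit
Overall: MetroCredit 393/846 = 46.5%, FirstBank 262/460 = 57.0% → FirstBank
MetroCredit wins each loan-to-value group but FirstBank wins overall — the comparison reverses. MetroCredit's loans skew toward LTV over 85%, which has a lower base rate.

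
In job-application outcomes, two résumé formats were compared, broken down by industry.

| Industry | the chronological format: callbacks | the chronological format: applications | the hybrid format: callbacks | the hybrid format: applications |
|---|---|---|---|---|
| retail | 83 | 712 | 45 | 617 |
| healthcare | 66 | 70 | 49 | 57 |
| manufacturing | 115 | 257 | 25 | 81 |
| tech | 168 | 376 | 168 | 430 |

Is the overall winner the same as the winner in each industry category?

Yes

Retail: the chronological format 83/712 = 11.7%, the hybrid format 45/617 = 7.3% → the chronological format
Healthcare: the chronological format 66/70 = 94.3%, the hybrid format 49/57 = 86.0% → the chronological format
Manufacturing: the chronological format 115/257 = 44.7%, the hybrid format 25/81 = 30.9% → the chronological format
Tech: the chronological format 168/376 = 44.7%, the hybrid format 168/430 = 39.1% → the chronological format
Overall: the chronological format 432/1415 = 30.5%, the hybrid format 287/1185 = 24.2% → the chronological format
The chronological format wins overall and in every industry group — no reversal.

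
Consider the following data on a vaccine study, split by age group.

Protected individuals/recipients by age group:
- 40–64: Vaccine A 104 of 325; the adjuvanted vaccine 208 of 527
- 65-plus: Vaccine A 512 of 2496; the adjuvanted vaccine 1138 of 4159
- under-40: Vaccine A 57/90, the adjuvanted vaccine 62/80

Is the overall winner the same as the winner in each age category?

Yes

40–64: Vaccine A 104/325 = 32.0%, the adjuvanted vaccine 208/527 = 39.5% → the adjuvanted vaccine
65-plus: Vaccine A 512/2496 = 20.5%, the adjuvanted vaccine 1138/4159 = 27.4% → the adjuvanted vaccine
Under-40: Vaccine A 57/90 = 63.3%, the adjuvanted vaccine 62/80 = 77.5% → the adjuvanted vaccine
Overall: Vaccine A 673/2911 = 23.1%, the adjuvanted vaccine 1408/4766 = 29.5% → the adjuvanted vaccine
The adjuvanted vaccine wins overall and in every age group — no reversal.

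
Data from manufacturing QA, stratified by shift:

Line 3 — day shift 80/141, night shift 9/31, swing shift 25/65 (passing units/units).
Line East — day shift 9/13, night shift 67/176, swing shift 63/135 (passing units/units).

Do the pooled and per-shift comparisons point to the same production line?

Day shift: Line 3 80/141 = 56.7%, Line East 9/13 = 69.2% → Line East
Night shift: Line 3 9/31 = 29.0%, Line East 67/176 = 38.1% → Line East
Swing shift: Line 3 25/65 = 38.5%, Line East 63/135 = 46.7% → Line East
Overall: Line 3 114/237 = 48.1%, Line East 139/324 = 42.9% → Line 3
Line East wins each shift group but Line 3 wins overall — the comparison reverses. Line East's units skew toward night shift, which has a lower base rate.

No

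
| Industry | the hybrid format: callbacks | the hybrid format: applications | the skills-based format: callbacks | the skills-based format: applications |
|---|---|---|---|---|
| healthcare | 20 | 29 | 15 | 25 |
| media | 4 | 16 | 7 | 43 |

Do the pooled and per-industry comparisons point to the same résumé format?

Yes

Healthcare: the hybrid format 20/29 = 69.0%, the skills-based format 15/25 = 60.0% → the hybrid format
Media: the hybrid format 4/16 = 25.0%, the skills-based format 7/43 = 16.3% → the hybrid format
Overall: the hybrid format 24/45 = 53.3%, the skills-based format 22/68 = 32.4% → the hybrid format
The hybrid format wins overall and in every industry group — no reversal.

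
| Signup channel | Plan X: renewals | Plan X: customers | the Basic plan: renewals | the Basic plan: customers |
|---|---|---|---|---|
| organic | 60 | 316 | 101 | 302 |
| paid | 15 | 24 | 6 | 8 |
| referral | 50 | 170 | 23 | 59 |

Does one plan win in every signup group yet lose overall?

No

Organic: Plan X 60/316 = 19.0%, the Basic plan 101/302 = 33.4% → the Basic plan
Paid: Plan X 15/24 = 62.5%, the Basic plan 6/8 = 75.0% → the Basic plan
Referral: Plan X 50/170 = 29.4%, the Basic plan 23/59 = 39.0% → the Basic plan
Overall: Plan X 125/510 = 24.5%, the Basic plan 130/369 = 35.2% → the Basic plan
The Basic plan wins overall and in every signup group — no reversal.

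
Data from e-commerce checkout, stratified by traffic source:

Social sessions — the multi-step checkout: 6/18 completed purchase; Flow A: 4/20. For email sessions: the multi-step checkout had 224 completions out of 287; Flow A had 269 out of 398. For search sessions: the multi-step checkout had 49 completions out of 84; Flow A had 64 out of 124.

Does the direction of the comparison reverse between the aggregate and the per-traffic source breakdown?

Social: the multi-step checkout 6/18 = 33.3%, Flow A 4/20 = 20.0% → the multi-step checkout
Email: the multi-step checkout 224/287 = 78.0%, Flow A 269/398 = 67.6% → the multi-step checkout
Search: the multi-step checkout 49/84 = 58.3%, Flow A 64/124 = 51.6% → the multi-step checkout
Overall: the multi-step checkout 279/389 = 71.7%, Flow A 337/542 = 62.2% → the multi-step checkout
The multi-step checkout wins overall and in every traffic group — no reversal.

No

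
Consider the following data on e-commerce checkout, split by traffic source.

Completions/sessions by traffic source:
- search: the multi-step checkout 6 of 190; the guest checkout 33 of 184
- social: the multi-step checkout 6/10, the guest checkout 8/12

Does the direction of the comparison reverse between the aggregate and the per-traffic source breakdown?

Search: the multi-step checkout 6/190 = 3.2%, the guest checkout 33/184 = 17.9% → the guest checkout
Social: the multi-step checkout 6/10 = 60.0%, the guest checkout 8/12 = 66.7% → the guest checkout
Overall: the multi-step checkout 12/200 = 6.0%, the guest checkout 41/196 = 20.9% → the guest checkout
The guest checkout wins overall and in every traffic group — no reversal.

No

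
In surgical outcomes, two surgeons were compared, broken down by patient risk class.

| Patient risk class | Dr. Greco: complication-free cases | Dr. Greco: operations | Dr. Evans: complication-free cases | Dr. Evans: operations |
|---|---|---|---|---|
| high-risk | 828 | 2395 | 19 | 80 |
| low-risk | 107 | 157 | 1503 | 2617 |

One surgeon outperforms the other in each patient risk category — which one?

Dr. Greco

High-risk: Dr. Greco 828/2395 = 34.6%, Dr. Evans 19/80 = 23.8% → Dr. Greco
Low-risk: Dr. Greco 107/157 = 68.2%, Dr. Evans 1503/2617 = 57.4% → Dr. Greco
Dr. Greco has the higher rate in both groups.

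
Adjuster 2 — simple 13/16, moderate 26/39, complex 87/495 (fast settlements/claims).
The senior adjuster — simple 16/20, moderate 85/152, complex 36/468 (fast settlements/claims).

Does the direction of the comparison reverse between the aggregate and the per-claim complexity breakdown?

No

Simple: Adjuster 2 13/16 = 81.2%, the senior adjuster 16/20 = 80.0% → Adjuster 2
Moderate: Adjuster 2 26/39 = 66.7%, the senior adjuster 85/152 = 55.9% → Adjuster 2
Complex: Adjuster 2 87/495 = 17.6%, the senior adjuster 36/468 = 7.7% → Adjuster 2
Overall: Adjuster 2 126/550 = 22.9%, the senior adjuster 137/640 = 21.4% → Adjuster 2
Adjuster 2 wins overall and in every claim group — no reversal.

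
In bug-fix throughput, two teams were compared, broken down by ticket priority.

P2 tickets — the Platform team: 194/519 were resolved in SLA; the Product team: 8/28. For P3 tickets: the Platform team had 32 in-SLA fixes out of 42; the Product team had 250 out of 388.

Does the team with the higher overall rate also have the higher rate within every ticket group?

P2: the Platform team 194/519 = 37.4%, the Product team 8/28 = 28.6% → the Platform team
P3: the Platform team 32/42 = 76.2%, the Product team 250/388 = 64.4% → the Platform team
Overall: the Platform team 226/561 = 40.3%, the Product team 258/416 = 62.0% → the Product team
The Platform team wins each ticket group but the Product team wins overall — the comparison reverses. The Platform team's tickets skew toward P2, which has a lower base rate.

No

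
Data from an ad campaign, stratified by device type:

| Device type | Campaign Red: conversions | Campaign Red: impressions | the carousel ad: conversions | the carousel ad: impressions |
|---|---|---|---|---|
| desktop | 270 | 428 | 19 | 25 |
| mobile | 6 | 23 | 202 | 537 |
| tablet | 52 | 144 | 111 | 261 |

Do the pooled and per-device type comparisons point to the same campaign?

No

Desktop: Campaign Red 270/428 = 63.1%, the carousel ad 19/25 = 76.0% → the carousel ad
Mobile: Campaign Red 6/23 = 26.1%, the carousel ad 202/537 = 37.6% → the carousel ad
Tablet: Campaign Red 52/144 = 36.1%, the carousel ad 111/261 = 42.5% → the carousel ad
Overall: Campaign Red 328/595 = 55.1%, the carousel ad 332/823 = 40.3% → Campaign Red
The carousel ad wins each device group but Campaign Red wins overall — the comparison reverses. The carousel ad's impressions skew toward mobile, which has a lower base rate.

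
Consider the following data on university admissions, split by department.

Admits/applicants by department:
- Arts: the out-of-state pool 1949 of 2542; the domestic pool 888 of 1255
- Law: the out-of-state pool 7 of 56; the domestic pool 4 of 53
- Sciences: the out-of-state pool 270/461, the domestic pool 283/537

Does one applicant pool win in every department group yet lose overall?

Arts: the out-of-state pool 1949/2542 = 76.7%, the domestic pool 888/1255 = 70.8% → the out-of-state pool
Law: the out-of-state pool 7/56 = 12.5%, the domestic pool 4/53 = 7.5% → the out-of-state pool
Sciences: the out-of-state pool 270/461 = 58.6%, the domestic pool 283/537 = 52.7% → the out-of-state pool
Overall: the out-of-state pool 2226/3059 = 72.8%, the domestic pool 1175/1845 = 63.7% → the out-of-state pool
The out-of-state pool wins overall and in every department group — no reversal.

No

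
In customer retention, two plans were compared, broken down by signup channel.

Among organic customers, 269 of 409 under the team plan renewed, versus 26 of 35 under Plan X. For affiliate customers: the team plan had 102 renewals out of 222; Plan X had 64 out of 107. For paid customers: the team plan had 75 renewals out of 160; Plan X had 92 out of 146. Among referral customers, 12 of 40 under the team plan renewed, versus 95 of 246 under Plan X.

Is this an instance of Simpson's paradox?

Yes

Organic: the team plan 269/409 = 65.8%, Plan X 26/35 = 74.3% → Plan X
Affiliate: the team plan 102/222 = 45.9%, Plan X 64/107 = 59.8% → Plan X
Paid: the team plan 75/160 = 46.9%, Plan X 92/146 = 63.0% → Plan X
Referral: the team plan 12/40 = 30.0%, Plan X 95/246 = 38.6% → Plan X
Overall: the team plan 458/831 = 55.1%, Plan X 277/534 = 51.9% → the team plan
Plan X wins each signup group but the team plan wins overall — the comparison reverses. Plan X's customers skew toward referral, which has a lower base rate.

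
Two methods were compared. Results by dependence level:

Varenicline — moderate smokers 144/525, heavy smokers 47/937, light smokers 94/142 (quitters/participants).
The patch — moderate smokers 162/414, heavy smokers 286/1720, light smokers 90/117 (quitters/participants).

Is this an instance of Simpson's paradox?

Moderate smokers: varenicline 144/525 = 27.4%, the patch 162/414 = 39.1% → the patch
Heavy smokers: varenicline 47/937 = 5.0%, the patch 286/1720 = 16.6% → the patch
Light smokers: varenicline 94/142 = 66.2%, the patch 90/117 = 76.9% → the patch
Overall: varenicline 285/1604 = 17.8%, the patch 538/2251 = 23.9% → the patch
The patch wins overall and in every dependence group — no reversal.

No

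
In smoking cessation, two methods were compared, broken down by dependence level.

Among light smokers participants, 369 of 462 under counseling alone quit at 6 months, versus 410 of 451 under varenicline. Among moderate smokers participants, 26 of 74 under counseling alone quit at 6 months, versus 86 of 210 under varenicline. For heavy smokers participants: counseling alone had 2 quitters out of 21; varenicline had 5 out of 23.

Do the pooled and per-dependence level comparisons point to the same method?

Light smokers: counseling alone 369/462 = 79.9%, varenicline 410/451 = 90.9% → varenicline
Moderate smokers: counseling alone 26/74 = 35.1%, varenicline 86/210 = 41.0% → varenicline
Heavy smokers: counseling alone 2/21 = 9.5%, varenicline 5/23 = 21.7% → varenicline
Overall: counseling alone 397/557 = 71.3%, varenicline 501/684 = 73.2% → varenicline
Varenicline wins overall and in every dependence group — no reversal.

Yes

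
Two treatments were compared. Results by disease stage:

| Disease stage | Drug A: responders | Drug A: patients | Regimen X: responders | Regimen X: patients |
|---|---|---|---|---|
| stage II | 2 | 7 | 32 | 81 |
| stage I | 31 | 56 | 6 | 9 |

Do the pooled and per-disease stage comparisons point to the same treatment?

No

Stage II: Drug A 2/7 = 28.6%, Regimen X 32/81 = 39.5% → Regimen X
Stage I: Drug A 31/56 = 55.4%, Regimen X 6/9 = 66.7% → Regimen X
Overall: Drug A 33/63 = 52.4%, Regimen X 38/90 = 42.2% → Drug A
Regimen X wins each disease group but Drug A wins overall — the comparison reverses. Regimen X's patients skew toward stage II, which has a lower base rate.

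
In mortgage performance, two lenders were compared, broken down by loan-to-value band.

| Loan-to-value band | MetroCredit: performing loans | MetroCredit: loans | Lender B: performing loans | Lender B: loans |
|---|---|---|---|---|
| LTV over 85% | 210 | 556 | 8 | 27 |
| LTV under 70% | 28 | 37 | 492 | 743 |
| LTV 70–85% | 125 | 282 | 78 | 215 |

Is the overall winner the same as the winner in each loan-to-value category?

No

LTV over 85%: MetroCredit 210/556 = 37.8%, Lender B 8/27 = 29.6% → MetroCredit
LTV under 70%: MetroCredit 28/37 = 75.7%, Lender B 492/743 = 66.2% → MetroCredit
LTV 70–85%: MetroCredit 125/282 = 44.3%, Lender B 78/215 = 36.3% → MetroCredit
Overall: MetroCredit 363/875 = 41.5%, Lender B 578/985 = 58.7% → Lender B
MetroCredit wins each loan-to-value group but Lender B wins overall — the comparison reverses. MetroCredit's loans skew toward LTV over 85%, which has a lower base rate.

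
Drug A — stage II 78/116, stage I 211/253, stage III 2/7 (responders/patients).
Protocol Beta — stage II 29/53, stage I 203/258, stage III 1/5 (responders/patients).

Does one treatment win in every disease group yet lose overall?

No

Stage II: Drug A 78/116 = 67.2%, Protocol Beta 29/53 = 54.7% → Drug A
Stage I: Drug A 211/253 = 83.4%, Protocol Beta 203/258 = 78.7% → Drug A
Stage III: Drug A 2/7 = 28.6%, Protocol Beta 1/5 = 20.0% → Drug A
Overall: Drug A 291/376 = 77.4%, Protocol Beta 233/316 = 73.7% → Drug A
Drug A wins overall and in every disease group — no reversal.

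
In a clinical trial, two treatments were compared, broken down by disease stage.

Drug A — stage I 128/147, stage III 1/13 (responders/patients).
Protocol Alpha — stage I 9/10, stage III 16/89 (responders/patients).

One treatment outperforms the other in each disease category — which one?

Stage I: Drug A 128/147 = 87.1%, Protocol Alpha 9/10 = 90.0% → Protocol Alpha
Stage III: Drug A 1/13 = 7.7%, Protocol Alpha 16/89 = 18.0% → Protocol Alpha
Protocol Alpha has the higher rate in both groups.

Protocol Alpha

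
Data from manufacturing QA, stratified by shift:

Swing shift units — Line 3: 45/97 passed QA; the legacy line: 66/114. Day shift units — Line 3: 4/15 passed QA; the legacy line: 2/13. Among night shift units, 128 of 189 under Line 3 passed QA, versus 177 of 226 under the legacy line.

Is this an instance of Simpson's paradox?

No

Swing shift: Line 3 45/97 = 46.4%, the legacy line 66/114 = 57.9% → the legacy line
Day shift: Line 3 4/15 = 26.7%, the legacy line 2/13 = 15.4% → Line 3
Night shift: Line 3 128/189 = 67.7%, the legacy line 177/226 = 78.3% → the legacy line
Overall: Line 3 177/301 = 58.8%, the legacy line 245/353 = 69.4% → the legacy line
Neither sweeps: Line 3 wins 1 of 3 groups, the legacy line wins 2. The legacy line wins overall but not every group — no Simpson reversal.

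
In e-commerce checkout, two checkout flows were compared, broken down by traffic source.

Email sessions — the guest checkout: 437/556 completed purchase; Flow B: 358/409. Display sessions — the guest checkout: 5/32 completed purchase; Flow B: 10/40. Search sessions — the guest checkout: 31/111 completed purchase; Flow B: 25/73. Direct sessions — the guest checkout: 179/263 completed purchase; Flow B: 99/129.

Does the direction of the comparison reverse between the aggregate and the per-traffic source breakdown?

Email: the guest checkout 437/556 = 78.6%, Flow B 358/409 = 87.5% → Flow B
Display: the guest checkout 5/32 = 15.6%, Flow B 10/40 = 25.0% → Flow B
Search: the guest checkout 31/111 = 27.9%, Flow B 25/73 = 34.2% → Flow B
Direct: the guest checkout 179/263 = 68.1%, Flow B 99/129 = 76.7% → Flow B
Overall: the guest checkout 652/962 = 67.8%, Flow B 492/651 = 75.6% → Flow B
Flow B wins overall and in every traffic group — no reversal.

No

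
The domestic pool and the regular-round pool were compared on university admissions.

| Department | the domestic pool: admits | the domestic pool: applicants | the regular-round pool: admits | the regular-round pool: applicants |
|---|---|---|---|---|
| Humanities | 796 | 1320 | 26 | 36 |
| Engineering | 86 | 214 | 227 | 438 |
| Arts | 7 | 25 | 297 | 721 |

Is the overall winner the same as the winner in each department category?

Humanities: the domestic pool 796/1320 = 60.3%, the regular-round pool 26/36 = 72.2% → the regular-round pool
Engineering: the domestic pool 86/214 = 40.2%, the regular-round pool 227/438 = 51.8% → the regular-round pool
Arts: the domestic pool 7/25 = 28.0%, the regular-round pool 297/721 = 41.2% → the regular-round pool
Overall: the domestic pool 889/1559 = 57.0%, the regular-round pool 550/1195 = 46.0% → the domestic pool
The regular-round pool wins each department group but the domestic pool wins overall — the comparison reverses. The regular-round pool's applicants skew toward Arts, which has a lower base rate.

No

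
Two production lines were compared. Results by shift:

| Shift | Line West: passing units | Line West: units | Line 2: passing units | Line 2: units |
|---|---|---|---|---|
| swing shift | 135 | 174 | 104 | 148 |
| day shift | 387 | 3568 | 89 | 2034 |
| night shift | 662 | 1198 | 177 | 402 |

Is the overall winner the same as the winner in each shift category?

Yes

Swing shift: Line West 135/174 = 77.6%, Line 2 104/148 = 70.3% → Line West
Day shift: Line West 387/3568 = 10.8%, Line 2 89/2034 = 4.4% → Line West
Night shift: Line West 662/1198 = 55.3%, Line 2 177/402 = 44.0% → Line West
Overall: Line West 1184/4940 = 24.0%, Line 2 370/2584 = 14.3% → Line West
Line West wins overall and in every shift group — no reversal.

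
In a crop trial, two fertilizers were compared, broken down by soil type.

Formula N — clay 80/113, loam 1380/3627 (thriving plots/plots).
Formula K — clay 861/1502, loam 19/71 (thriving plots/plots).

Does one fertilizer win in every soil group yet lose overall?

Clay: Formula N 80/113 = 70.8%, Formula K 861/1502 = 57.3% → Formula N
Loam: Formula N 1380/3627 = 38.0%, Formula K 19/71 = 26.8% → Formula N
Overall: Formula N 1460/3740 = 39.0%, Formula K 880/1573 = 55.9% → Formula K
Formula N wins each soil group but Formula K wins overall — the comparison reverses. Formula N's plots skew toward loam, which has a lower base rate.

Yes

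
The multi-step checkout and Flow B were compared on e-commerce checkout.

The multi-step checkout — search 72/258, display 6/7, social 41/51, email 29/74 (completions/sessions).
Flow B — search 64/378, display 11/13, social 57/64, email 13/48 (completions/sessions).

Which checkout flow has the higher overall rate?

the multi-step checkout

Search: the multi-step checkout 72/258 = 27.9%, Flow B 64/378 = 16.9% → the multi-step checkout
Display: the multi-step checkout 6/7 = 85.7%, Flow B 11/13 = 84.6% → the multi-step checkout
Social: the multi-step checkout 41/51 = 80.4%, Flow B 57/64 = 89.1% → Flow B
Email: the multi-step checkout 29/74 = 39.2%, Flow B 13/48 = 27.1% → the multi-step checkout
Overall: the multi-step checkout 148/390 = 37.9%, Flow B 145/503 = 28.8% → the multi-step checkout
(Neither sweeps every traffic group, but the multi-step checkout has the higher pooled rate.)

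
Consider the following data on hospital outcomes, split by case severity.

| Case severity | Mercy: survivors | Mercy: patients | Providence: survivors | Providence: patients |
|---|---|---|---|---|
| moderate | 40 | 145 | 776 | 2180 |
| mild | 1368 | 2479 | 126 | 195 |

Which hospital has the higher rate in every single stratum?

Providence

Moderate: Mercy 40/145 = 27.6%, Providence 776/2180 = 35.6% → Providence
Mild: Mercy 1368/2479 = 55.2%, Providence 126/195 = 64.6% → Providence
Providence has the higher rate in both groups.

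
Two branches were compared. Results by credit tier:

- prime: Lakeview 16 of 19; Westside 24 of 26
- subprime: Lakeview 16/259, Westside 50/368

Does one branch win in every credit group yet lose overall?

No

Prime: Lakeview 16/19 = 84.2%, Westside 24/26 = 92.3% → Westside
Subprime: Lakeview 16/259 = 6.2%, Westside 50/368 = 13.6% → Westside
Overall: Lakeview 32/278 = 11.5%, Westside 74/394 = 18.8% → Westside
Westside wins overall and in every credit group — no reversal.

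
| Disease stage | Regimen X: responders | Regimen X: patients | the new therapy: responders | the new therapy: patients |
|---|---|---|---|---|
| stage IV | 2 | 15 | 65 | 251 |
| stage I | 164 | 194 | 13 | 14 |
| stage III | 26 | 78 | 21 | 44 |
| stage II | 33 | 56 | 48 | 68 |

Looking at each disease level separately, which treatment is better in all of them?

Stage IV: Regimen X 2/15 = 13.3%, the new therapy 65/251 = 25.9% → the new therapy
Stage I: Regimen X 164/194 = 84.5%, the new therapy 13/14 = 92.9% → the new therapy
Stage III: Regimen X 26/78 = 33.3%, the new therapy 21/44 = 47.7% → the new therapy
Stage II: Regimen X 33/56 = 58.9%, the new therapy 48/68 = 70.6% → the new therapy
The new therapy has the higher rate in all 4 groups.

the new therapy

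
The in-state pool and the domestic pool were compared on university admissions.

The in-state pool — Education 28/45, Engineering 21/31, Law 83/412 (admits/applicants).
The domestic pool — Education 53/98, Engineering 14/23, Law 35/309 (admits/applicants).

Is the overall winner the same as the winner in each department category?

Yes

Education: the in-state pool 28/45 = 62.2%, the domestic pool 53/98 = 54.1% → the in-state pool
Engineering: the in-state pool 21/31 = 67.7%, the domestic pool 14/23 = 60.9% → the in-state pool
Law: the in-state pool 83/412 = 20.1%, the domestic pool 35/309 = 11.3% → the in-state pool
Overall: the in-state pool 132/488 = 27.0%, the domestic pool 102/430 = 23.7% → the in-state pool
The in-state pool wins overall and in every department group — no reversal.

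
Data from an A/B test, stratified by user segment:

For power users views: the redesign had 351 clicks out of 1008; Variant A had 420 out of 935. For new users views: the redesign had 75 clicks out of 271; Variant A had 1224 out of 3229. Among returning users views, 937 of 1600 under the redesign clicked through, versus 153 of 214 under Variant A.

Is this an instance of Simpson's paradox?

Power users: the redesign 351/1008 = 34.8%, Variant A 420/935 = 44.9% → Variant A
New users: the redesign 75/271 = 27.7%, Variant A 1224/3229 = 37.9% → Variant A
Returning users: the redesign 937/1600 = 58.6%, Variant A 153/214 = 71.5% → Variant A
Overall: the redesign 1363/2879 = 47.3%, Variant A 1797/4378 = 41.0% → the redesign
Variant A wins each user group but the redesign wins overall — the comparison reverses. Variant A's views skew toward new users, which has a lower base rate.

Yes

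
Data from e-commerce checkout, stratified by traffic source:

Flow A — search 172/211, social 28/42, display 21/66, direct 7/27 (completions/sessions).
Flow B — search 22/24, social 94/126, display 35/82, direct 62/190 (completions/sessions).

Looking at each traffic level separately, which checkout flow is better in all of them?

Search: Flow A 172/211 = 81.5%, Flow B 22/24 = 91.7% → Flow B
Social: Flow A 28/42 = 66.7%, Flow B 94/126 = 74.6% → Flow B
Display: Flow A 21/66 = 31.8%, Flow B 35/82 = 42.7% → Flow B
Direct: Flow A 7/27 = 25.9%, Flow B 62/190 = 32.6% → Flow B
Flow B has the higher rate in all 4 groups.

Flow B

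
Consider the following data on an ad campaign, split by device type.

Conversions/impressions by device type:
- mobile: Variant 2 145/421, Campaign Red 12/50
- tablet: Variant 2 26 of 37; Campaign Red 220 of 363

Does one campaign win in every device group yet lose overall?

Mobile: Variant 2 145/421 = 34.4%, Campaign Red 12/50 = 24.0% → Variant 2
Tablet: Variant 2 26/37 = 70.3%, Campaign Red 220/363 = 60.6% → Variant 2
Overall: Variant 2 171/458 = 37.3%, Campaign Red 232/413 = 56.2% → Campaign Red
Variant 2 wins each device group but Campaign Red wins overall — the comparison reverses. Variant 2's impressions skew toward mobile, which has a lower base rate.

Yes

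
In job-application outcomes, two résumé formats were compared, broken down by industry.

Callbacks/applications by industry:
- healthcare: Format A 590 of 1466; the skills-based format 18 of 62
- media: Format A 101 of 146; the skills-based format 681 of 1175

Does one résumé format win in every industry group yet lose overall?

Healthcare: Format A 590/1466 = 40.2%, the skills-based format 18/62 = 29.0% → Format A
Media: Format A 101/146 = 69.2%, the skills-based format 681/1175 = 58.0% → Format A
Overall: Format A 691/1612 = 42.9%, the skills-based format 699/1237 = 56.5% → the skills-based format
Format A wins each industry group but the skills-based format wins overall — the comparison reverses. Format A's applications skew toward healthcare, which has a lower base rate.

Yes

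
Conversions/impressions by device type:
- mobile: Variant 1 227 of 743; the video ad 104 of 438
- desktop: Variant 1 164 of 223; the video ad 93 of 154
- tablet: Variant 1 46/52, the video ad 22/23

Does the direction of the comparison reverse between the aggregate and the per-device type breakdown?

No

Mobile: Variant 1 227/743 = 30.6%, the video ad 104/438 = 23.7% → Variant 1
Desktop: Variant 1 164/223 = 73.5%, the video ad 93/154 = 60.4% → Variant 1
Tablet: Variant 1 46/52 = 88.5%, the video ad 22/23 = 95.7% → the video ad
Overall: Variant 1 437/1018 = 42.9%, the video ad 219/615 = 35.6% → Variant 1
Neither sweeps: Variant 1 wins 2 of 3 groups, the video ad wins 1. Variant 1 wins overall but not every group — no Simpson reversal.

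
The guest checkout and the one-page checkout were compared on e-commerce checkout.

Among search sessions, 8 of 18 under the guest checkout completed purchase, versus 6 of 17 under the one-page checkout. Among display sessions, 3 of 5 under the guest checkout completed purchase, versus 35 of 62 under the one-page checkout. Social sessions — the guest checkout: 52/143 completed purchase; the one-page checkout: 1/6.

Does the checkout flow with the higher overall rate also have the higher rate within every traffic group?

Search: the guest checkout 8/18 = 44.4%, the one-page checkout 6/17 = 35.3% → the guest checkout
Display: the guest checkout 3/5 = 60.0%, the one-page checkout 35/62 = 56.5% → the guest checkout
Social: the guest checkout 52/143 = 36.4%, the one-page checkout 1/6 = 16.7% → the guest checkout
Overall: the guest checkout 63/166 = 38.0%, the one-page checkout 42/85 = 49.4% → the one-page checkout
The guest checkout wins each traffic group but the one-page checkout wins overall — the comparison reverses. The guest checkout's sessions skew toward social, which has a lower base rate.

No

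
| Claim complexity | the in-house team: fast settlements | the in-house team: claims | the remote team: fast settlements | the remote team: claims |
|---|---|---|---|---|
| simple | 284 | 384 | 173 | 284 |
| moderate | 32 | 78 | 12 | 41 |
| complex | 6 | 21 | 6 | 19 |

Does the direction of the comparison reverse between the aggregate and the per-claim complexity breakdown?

Simple: the in-house team 284/384 = 74.0%, the remote team 173/284 = 60.9% → the in-house team
Moderate: the in-house team 32/78 = 41.0%, the remote team 12/41 = 29.3% → the in-house team
Complex: the in-house team 6/21 = 28.6%, the remote team 6/19 = 31.6% → the remote team
Overall: the in-house team 322/483 = 66.7%, the remote team 191/344 = 55.5% → the in-house team
Neither sweeps: the in-house team wins 2 of 3 groups, the remote team wins 1. The in-house team wins overall but not every group — no Simpson reversal.

No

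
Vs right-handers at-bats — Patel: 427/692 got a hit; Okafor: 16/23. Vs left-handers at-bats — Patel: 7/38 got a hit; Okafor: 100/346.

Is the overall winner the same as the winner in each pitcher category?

No

Vs right-handers: Patel 427/692 = 61.7%, Okafor 16/23 = 69.6% → Okafor
Vs left-handers: Patel 7/38 = 18.4%, Okafor 100/346 = 28.9% → Okafor
Overall: Patel 434/730 = 59.5%, Okafor 116/369 = 31.4% → Patel
Okafor wins each pitcher group but Patel wins overall — the comparison reverses. Okafor's at-bats skew toward vs left-handers, which has a lower base rate.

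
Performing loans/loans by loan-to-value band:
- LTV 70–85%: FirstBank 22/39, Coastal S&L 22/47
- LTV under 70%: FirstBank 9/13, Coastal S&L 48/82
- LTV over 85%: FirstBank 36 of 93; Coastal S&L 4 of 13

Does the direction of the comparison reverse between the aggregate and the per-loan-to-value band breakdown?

LTV 70–85%: FirstBank 22/39 = 56.4%, Coastal S&L 22/47 = 46.8% → FirstBank
LTV under 70%: FirstBank 9/13 = 69.2%, Coastal S&L 48/82 = 58.5% → FirstBank
LTV over 85%: FirstBank 36/93 = 38.7%, Coastal S&L 4/13 = 30.8% → FirstBank
Overall: FirstBank 67/145 = 46.2%, Coastal S&L 74/142 = 52.1% → Coastal S&L
FirstBank wins each loan-to-value group but Coastal S&L wins overall — the comparison reverses. FirstBank's loans skew toward LTV over 85%, which has a lower base rate.

Yes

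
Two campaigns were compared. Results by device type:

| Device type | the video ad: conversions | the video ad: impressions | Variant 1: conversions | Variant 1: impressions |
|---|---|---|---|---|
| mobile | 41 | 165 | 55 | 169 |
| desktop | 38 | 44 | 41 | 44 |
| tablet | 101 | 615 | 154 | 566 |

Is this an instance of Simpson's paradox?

Mobile: the video ad 41/165 = 24.8%, Variant 1 55/169 = 32.5% → Variant 1
Desktop: the video ad 38/44 = 86.4%, Variant 1 41/44 = 93.2% → Variant 1
Tablet: the video ad 101/615 = 16.4%, Variant 1 154/566 = 27.2% → Variant 1
Overall: the video ad 180/824 = 21.8%, Variant 1 250/779 = 32.1% → Variant 1
Variant 1 wins overall and in every device group — no reversal.

No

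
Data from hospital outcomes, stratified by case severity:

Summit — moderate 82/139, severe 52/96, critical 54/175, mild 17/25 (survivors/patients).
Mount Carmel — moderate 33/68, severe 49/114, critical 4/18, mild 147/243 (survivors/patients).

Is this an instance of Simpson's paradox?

Yes

Moderate: Summit 82/139 = 59.0%, Mount Carmel 33/68 = 48.5% → Summit
Severe: Summit 52/96 = 54.2%, Mount Carmel 49/114 = 43.0% → Summit
Critical: Summit 54/175 = 30.9%, Mount Carmel 4/18 = 22.2% → Summit
Mild: Summit 17/25 = 68.0%, Mount Carmel 147/243 = 60.5% → Summit
Overall: Summit 205/435 = 47.1%, Mount Carmel 233/443 = 52.6% → Mount Carmel
Summit wins each case group but Mount Carmel wins overall — the comparison reverses. Summit's patients skew toward critical, which has a lower base rate.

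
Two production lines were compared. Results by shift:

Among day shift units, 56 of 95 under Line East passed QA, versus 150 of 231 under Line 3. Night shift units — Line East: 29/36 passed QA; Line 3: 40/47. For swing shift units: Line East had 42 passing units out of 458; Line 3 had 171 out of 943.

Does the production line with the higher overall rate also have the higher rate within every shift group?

Yes

Day shift: Line East 56/95 = 58.9%, Line 3 150/231 = 64.9% → Line 3
Night shift: Line East 29/36 = 80.6%, Line 3 40/47 = 85.1% → Line 3
Swing shift: Line East 42/458 = 9.2%, Line 3 171/943 = 18.1% → Line 3
Overall: Line East 127/589 = 21.6%, Line 3 361/1221 = 29.6% → Line 3
Line 3 wins overall and in every shift group — no reversal.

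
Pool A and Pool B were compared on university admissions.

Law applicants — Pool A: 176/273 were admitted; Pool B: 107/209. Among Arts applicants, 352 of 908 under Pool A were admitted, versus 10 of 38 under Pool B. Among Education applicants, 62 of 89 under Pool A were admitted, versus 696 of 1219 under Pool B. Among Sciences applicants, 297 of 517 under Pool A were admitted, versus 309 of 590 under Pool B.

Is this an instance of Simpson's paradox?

Yes

Law: Pool A 176/273 = 64.5%, Pool B 107/209 = 51.2% → Pool A
Arts: Pool A 352/908 = 38.8%, Pool B 10/38 = 26.3% → Pool A
Education: Pool A 62/89 = 69.7%, Pool B 696/1219 = 57.1% → Pool A
Sciences: Pool A 297/517 = 57.4%, Pool B 309/590 = 52.4% → Pool A
Overall: Pool A 887/1787 = 49.6%, Pool B 1122/2056 = 54.6% → Pool B
Pool A wins each department group but Pool B wins overall — the comparison reverses. Pool A's applicants skew toward Arts, which has a lower base rate.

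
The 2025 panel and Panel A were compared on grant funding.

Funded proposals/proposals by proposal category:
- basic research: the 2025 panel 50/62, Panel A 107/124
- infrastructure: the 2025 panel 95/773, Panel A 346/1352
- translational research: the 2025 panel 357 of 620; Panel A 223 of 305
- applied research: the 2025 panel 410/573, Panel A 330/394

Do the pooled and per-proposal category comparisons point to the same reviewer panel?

Basic research: the 2025 panel 50/62 = 80.6%, Panel A 107/124 = 86.3% → Panel A
Infrastructure: the 2025 panel 95/773 = 12.3%, Panel A 346/1352 = 25.6% → Panel A
Translational research: the 2025 panel 357/620 = 57.6%, Panel A 223/305 = 73.1% → Panel A
Applied research: the 2025 panel 410/573 = 71.6%, Panel A 330/394 = 83.8% → Panel A
Overall: the 2025 panel 912/2028 = 45.0%, Panel A 1006/2175 = 46.3% → Panel A
Panel A wins overall and in every proposal group — no reversal.

Yes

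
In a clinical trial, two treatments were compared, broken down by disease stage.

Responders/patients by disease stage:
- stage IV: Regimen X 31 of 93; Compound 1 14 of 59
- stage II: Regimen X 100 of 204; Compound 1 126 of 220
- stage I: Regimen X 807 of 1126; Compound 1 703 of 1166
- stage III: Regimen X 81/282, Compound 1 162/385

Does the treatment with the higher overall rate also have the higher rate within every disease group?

No

Stage IV: Regimen X 31/93 = 33.3%, Compound 1 14/59 = 23.7% → Regimen X
Stage II: Regimen X 100/204 = 49.0%, Compound 1 126/220 = 57.3% → Compound 1
Stage I: Regimen X 807/1126 = 71.7%, Compound 1 703/1166 = 60.3% → Regimen X
Stage III: Regimen X 81/282 = 28.7%, Compound 1 162/385 = 42.1% → Compound 1
Overall: Regimen X 1019/1705 = 59.8%, Compound 1 1005/1830 = 54.9% → Regimen X
Neither sweeps: Regimen X wins 2 of 4 groups, Compound 1 wins 2. Regimen X wins overall but not every group — no Simpson reversal.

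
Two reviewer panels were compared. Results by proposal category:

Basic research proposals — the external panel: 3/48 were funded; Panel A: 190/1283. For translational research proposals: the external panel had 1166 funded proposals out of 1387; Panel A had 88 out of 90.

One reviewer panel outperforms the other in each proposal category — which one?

Basic research: the external panel 3/48 = 6.2%, Panel A 190/1283 = 14.8% → Panel A
Translational research: the external panel 1166/1387 = 84.1%, Panel A 88/90 = 97.8% → Panel A
Panel A has the higher rate in both groups.

Panel A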